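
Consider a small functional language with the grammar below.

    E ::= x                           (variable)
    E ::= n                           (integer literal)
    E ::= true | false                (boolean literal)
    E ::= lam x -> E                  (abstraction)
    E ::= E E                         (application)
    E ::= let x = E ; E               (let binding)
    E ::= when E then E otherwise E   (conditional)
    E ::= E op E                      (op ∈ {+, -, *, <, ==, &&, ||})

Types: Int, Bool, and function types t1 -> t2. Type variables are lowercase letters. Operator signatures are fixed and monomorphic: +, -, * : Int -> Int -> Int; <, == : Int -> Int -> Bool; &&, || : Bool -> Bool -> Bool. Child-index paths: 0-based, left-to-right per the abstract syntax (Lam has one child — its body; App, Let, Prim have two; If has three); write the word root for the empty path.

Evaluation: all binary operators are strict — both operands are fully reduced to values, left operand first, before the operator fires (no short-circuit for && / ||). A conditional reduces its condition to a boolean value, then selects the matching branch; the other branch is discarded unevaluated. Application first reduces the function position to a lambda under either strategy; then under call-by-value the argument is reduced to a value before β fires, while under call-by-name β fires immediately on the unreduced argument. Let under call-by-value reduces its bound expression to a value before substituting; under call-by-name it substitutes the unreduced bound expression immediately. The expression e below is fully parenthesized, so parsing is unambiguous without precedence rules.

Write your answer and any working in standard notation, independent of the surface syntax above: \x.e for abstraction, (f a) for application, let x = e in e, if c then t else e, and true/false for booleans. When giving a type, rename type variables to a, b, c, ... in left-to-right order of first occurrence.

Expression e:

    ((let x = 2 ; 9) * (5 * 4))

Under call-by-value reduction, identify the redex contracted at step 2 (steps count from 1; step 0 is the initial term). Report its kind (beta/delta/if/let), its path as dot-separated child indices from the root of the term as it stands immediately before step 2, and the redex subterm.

Answer: delta at 1 : (5 * 4)

Trace:
step 0: ((let x = 2 in 9) * (5 * 4))
step 1: [let@0] (9 * (5 * 4))
step 2: [delta@1] (9 * 20)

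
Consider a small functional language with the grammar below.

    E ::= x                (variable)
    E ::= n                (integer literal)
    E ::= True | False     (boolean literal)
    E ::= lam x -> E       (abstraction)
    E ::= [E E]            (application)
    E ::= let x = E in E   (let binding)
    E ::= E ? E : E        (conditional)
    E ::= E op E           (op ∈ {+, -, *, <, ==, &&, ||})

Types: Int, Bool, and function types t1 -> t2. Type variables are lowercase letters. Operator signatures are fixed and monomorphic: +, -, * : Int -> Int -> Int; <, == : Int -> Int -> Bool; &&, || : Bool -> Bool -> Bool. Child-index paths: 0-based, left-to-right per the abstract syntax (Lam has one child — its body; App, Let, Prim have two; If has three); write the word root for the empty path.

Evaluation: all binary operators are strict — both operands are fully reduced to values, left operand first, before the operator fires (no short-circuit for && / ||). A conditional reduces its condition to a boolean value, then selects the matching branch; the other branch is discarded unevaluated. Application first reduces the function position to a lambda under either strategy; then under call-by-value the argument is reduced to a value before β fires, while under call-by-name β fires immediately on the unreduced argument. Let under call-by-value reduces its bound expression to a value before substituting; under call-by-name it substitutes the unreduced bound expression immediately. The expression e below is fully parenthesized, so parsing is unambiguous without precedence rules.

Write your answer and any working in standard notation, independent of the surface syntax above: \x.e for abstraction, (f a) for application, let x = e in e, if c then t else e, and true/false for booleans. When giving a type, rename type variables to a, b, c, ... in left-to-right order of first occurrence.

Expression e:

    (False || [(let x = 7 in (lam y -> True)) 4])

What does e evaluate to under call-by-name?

Derivation:
step 0: (false || ((let x = 7 in (\y.true)) 4))
step 1: [let@1.0] (false || ((\y.true) 4))
step 2: [beta@1] (false || true)
step 3: [delta@root] true

Answer: true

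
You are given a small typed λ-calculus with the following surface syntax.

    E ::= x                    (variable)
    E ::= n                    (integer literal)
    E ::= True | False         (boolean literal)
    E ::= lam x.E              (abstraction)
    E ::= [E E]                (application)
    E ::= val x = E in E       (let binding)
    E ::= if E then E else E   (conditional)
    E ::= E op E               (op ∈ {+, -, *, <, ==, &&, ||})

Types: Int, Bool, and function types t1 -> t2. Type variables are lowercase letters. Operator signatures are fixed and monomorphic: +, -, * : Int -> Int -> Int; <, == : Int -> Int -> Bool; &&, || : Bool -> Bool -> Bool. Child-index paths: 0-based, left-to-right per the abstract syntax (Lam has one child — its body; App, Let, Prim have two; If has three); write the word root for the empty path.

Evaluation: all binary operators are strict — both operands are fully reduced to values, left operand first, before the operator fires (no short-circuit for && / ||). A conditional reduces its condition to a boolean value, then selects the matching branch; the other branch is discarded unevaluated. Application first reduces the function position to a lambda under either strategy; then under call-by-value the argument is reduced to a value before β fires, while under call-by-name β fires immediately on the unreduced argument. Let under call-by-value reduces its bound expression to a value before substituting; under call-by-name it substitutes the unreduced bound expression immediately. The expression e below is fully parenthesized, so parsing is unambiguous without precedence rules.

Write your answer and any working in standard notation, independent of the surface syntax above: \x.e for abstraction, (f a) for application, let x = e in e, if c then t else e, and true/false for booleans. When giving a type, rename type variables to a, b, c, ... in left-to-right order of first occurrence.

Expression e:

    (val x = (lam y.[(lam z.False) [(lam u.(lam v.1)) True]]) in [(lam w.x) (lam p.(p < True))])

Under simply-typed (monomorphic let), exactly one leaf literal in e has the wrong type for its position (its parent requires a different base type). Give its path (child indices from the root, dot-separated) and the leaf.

Answer: 1.1.0.1 : true

Trace:
\z._ : b -> Bool
\v._ : d -> Int
\u._ : c -> d -> Int
  unify c -> d -> Int ~ Bool -> e
  unify c ~ Bool
  unify d -> Int ~ e
_ _ : d -> Int
  unify b -> Bool ~ (d -> Int) -> f
  unify b ~ d -> Int
  unify Bool ~ f
_ _ : Bool
\y._ : a -> Bool
let x : a -> Bool
x : a -> Bool
\w._ : g -> a -> Bool
p : h
  unify h ~ Int
  unify Bool ~ Int
  FAIL: mismatch Bool ~ Int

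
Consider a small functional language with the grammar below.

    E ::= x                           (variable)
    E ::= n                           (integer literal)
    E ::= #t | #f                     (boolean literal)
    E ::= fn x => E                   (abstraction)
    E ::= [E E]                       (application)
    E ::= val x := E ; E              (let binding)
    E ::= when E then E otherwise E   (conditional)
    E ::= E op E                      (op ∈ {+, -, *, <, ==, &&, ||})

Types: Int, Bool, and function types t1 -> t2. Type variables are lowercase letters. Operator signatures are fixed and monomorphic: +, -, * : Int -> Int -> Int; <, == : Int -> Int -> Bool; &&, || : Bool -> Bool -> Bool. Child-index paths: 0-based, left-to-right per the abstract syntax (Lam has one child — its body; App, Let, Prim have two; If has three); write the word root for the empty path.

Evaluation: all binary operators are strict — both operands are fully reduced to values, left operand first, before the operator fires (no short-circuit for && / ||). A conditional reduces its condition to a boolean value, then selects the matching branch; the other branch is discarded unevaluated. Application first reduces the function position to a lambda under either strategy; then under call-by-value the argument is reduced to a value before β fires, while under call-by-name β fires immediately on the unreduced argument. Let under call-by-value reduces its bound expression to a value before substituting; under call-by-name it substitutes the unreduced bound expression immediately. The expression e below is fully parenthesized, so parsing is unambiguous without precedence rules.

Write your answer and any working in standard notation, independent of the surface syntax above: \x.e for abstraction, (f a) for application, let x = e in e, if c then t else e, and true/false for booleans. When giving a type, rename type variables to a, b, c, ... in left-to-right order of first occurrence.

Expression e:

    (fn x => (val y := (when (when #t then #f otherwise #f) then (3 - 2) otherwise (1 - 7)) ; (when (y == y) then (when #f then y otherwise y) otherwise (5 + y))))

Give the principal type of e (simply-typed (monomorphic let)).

Answer: a -> Int

Derivation:
  unify Bool ~ Bool
  unify Bool ~ Bool
  unify Bool ~ Bool
  unify Int ~ Int
  unify Int ~ Int
  unify Int ~ Int
  unify Int ~ Int
  unify Int ~ Int
let y : Int
y : Int
  unify Int ~ Int
y : Int
  unify Int ~ Int
  unify Bool ~ Bool
  unify Bool ~ Bool
y : Int
y : Int
  unify Int ~ Int
  unify Int ~ Int
y : Int
  unify Int ~ Int
  unify Int ~ Int
\x._ : a -> Int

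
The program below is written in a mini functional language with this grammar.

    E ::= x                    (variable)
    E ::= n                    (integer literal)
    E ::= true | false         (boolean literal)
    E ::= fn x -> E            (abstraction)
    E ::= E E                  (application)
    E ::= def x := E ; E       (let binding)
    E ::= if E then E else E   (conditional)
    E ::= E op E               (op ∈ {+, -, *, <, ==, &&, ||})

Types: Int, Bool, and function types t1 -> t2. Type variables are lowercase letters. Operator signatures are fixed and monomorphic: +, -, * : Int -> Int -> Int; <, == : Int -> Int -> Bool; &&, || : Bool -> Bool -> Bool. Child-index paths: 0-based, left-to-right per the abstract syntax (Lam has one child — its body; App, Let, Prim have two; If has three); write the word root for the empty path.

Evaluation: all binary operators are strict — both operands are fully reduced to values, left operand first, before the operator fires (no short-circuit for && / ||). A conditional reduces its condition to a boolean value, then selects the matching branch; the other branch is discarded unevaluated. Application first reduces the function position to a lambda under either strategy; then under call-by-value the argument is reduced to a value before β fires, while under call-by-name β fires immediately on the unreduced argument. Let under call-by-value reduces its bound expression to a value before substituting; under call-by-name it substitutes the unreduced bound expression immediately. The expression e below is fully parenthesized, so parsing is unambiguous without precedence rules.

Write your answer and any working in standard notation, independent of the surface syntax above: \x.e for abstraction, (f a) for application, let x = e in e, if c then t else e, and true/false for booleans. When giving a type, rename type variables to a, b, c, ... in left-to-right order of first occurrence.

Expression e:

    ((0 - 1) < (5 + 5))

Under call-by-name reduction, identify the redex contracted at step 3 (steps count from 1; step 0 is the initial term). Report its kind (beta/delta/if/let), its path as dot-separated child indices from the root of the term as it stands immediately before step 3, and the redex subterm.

Trace:
step 0: ((0 - 1) < (5 + 5))
step 1: [delta@0] (-1 < (5 + 5))
step 2: [delta@1] (-1 < 10)
step 3: [delta@root] true

Answer: delta at root : (-1 < 10)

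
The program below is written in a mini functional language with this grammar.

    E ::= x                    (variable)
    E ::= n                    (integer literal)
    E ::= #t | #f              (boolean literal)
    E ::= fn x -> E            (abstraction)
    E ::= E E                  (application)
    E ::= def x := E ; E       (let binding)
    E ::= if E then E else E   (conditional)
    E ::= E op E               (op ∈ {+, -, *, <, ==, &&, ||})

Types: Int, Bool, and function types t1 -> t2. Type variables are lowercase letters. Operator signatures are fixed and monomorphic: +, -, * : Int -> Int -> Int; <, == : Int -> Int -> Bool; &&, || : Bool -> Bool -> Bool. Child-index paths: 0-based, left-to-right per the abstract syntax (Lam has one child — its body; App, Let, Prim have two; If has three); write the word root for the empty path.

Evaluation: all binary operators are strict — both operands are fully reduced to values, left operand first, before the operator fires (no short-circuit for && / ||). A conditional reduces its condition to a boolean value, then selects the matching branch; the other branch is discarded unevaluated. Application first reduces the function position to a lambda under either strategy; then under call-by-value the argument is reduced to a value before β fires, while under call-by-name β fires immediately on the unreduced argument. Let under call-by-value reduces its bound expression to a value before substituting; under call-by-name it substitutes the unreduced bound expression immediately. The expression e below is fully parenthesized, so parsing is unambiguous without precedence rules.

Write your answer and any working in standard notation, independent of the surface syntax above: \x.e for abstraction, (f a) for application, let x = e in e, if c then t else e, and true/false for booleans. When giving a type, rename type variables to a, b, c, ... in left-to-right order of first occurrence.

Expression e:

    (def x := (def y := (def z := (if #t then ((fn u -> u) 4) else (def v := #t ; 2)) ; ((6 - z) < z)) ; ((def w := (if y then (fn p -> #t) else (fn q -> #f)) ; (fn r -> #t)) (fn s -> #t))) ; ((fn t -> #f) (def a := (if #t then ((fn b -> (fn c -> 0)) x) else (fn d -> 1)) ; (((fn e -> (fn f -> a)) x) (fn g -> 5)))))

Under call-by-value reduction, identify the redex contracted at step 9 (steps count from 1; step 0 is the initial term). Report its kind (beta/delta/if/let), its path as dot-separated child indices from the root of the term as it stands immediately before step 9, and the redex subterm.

Derivation:
step 0: (let x = (let y = (let z = (if true then ((\u.u) 4) else (let v = true in 2)) in ((6 - z) < z)) in ((let w = (if y then (\p.true) else (\q.false)) in (\r.true)) (\s.true))) in ((\t.false) (let a = (if true then ((\b.(\c.0)) x) else (\d.1)) in (((\e.(\f.a)) x) (\g.5)))))
step 1: [if@0.0.0] (let x = (let y = (let z = ((\u.u) 4) in ((6 - z) < z)) in ((let w = (if y then (\p.true) else (\q.false)) in (\r.true)) (\s.true))) in ((\t.false) (let a = (if true then ((\b.(\c.0)) x) else (\d.1)) in (((\e.(\f.a)) x) (\g.5)))))
step 2: [beta@0.0.0] (let x = (let y = (let z = 4 in ((6 - z) < z)) in ((let w = (if y then (\p.true) else (\q.false)) in (\r.true)) (\s.true))) in ((\t.false) (let a = (if true then ((\b.(\c.0)) x) else (\d.1)) in (((\e.(\f.a)) x) (\g.5)))))
step 3: [let@0.0] (let x = (let y = ((6 - 4) < 4) in ((let w = (if y then (\p.true) else (\q.false)) in (\r.true)) (\s.true))) in ((\t.false) (let a = (if true then ((\b.(\c.0)) x) else (\d.1)) in (((\e.(\f.a)) x) (\g.5)))))
step 4: [delta@0.0.0] (let x = (let y = (2 < 4) in ((let w = (if y then (\p.true) else (\q.false)) in (\r.true)) (\s.true))) in ((\t.false) (let a = (if true then ((\b.(\c.0)) x) else (\d.1)) in (((\e.(\f.a)) x) (\g.5)))))
step 5: [delta@0.0] (let x = (let y = true in ((let w = (if y then (\p.true) else (\q.false)) in (\r.true)) (\s.true))) in ((\t.false) (let a = (if true then ((\b.(\c.0)) x) else (\d.1)) in (((\e.(\f.a)) x) (\g.5)))))
step 6: [let@0] (let x = ((let w = (if true then (\p.true) else (\q.false)) in (\r.true)) (\s.true)) in ((\t.false) (let a = (if true then ((\b.(\c.0)) x) else (\d.1)) in (((\e.(\f.a)) x) (\g.5)))))
step 7: [if@0.0.0] (let x = ((let w = (\p.true) in (\r.true)) (\s.true)) in ((\t.false) (let a = (if true then ((\b.(\c.0)) x) else (\d.1)) in (((\e.(\f.a)) x) (\g.5)))))
step 8: [let@0.0] (let x = ((\r.true) (\s.true)) in ((\t.false) (let a = (if true then ((\b.(\c.0)) x) else (\d.1)) in (((\e.(\f.a)) x) (\g.5)))))
step 9: [beta@0] (let x = true in ((\t.false) (let a = (if true then ((\b.(\c.0)) x) else (\d.1)) in (((\e.(\f.a)) x) (\g.5)))))

Answer: beta at 0 : ((\r.true) (\s.true))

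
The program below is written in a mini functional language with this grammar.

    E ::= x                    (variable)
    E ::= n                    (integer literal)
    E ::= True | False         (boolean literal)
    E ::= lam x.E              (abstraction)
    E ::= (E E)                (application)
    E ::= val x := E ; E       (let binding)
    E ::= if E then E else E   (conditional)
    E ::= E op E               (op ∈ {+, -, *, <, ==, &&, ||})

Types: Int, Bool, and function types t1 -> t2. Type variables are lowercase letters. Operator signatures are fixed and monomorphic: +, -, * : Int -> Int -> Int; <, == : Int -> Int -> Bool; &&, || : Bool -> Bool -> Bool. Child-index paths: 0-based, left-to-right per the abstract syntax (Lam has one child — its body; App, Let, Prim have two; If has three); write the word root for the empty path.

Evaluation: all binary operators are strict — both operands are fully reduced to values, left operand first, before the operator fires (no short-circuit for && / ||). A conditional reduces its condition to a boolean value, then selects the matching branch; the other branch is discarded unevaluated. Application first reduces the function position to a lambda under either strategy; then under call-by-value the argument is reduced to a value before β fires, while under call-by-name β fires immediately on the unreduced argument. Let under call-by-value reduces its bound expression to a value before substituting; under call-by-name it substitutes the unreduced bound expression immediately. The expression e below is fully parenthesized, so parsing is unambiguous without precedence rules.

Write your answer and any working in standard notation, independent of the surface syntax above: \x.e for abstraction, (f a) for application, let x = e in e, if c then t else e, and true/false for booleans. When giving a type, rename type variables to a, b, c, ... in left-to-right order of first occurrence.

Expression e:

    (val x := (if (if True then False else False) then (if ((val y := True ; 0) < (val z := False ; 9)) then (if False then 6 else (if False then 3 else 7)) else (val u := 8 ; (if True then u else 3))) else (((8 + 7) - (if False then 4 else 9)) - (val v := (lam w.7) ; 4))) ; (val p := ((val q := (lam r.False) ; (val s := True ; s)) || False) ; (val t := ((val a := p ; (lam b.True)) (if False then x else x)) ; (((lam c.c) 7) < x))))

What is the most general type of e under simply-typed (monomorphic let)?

Answer: Bool

Trace:
  unify Bool ~ Bool
  unify Bool ~ Bool
  unify Bool ~ Bool
let y : Bool
  unify Int ~ Int
let z : Bool
  unify Int ~ Int
  unify Bool ~ Bool
  unify Bool ~ Bool
  unify Bool ~ Bool
  unify Int ~ Int
  unify Int ~ Int
let u : Int
  unify Bool ~ Bool
u : Int
  unify Int ~ Int
  unify Int ~ Int
  unify Int ~ Int
  unify Int ~ Int
  unify Int ~ Int
  unify Bool ~ Bool
  unify Int ~ Int
  unify Int ~ Int
  unify Int ~ Int
\w._ : a -> Int
let v : a -> Int
  unify Int ~ Int
  unify Int ~ Int
let x : Int
\r._ : b -> Bool
let q : b -> Bool
let s : Bool
s : Bool
  unify Bool ~ Bool
  unify Bool ~ Bool
let p : Bool
p : Bool
let a : Bool
\b._ : c -> Bool
  unify Bool ~ Bool
x : Int
x : Int
  unify Int ~ Int
  unify c -> Bool ~ Int -> d
  unify c ~ Int
  unify Bool ~ d
_ _ : Bool
let t : Bool
c : e
\c._ : e -> e
  unify e -> e ~ Int -> f
  unify e ~ Int
  unify Int ~ f
_ _ : Int
  unify Int ~ Int
x : Int
  unify Int ~ Int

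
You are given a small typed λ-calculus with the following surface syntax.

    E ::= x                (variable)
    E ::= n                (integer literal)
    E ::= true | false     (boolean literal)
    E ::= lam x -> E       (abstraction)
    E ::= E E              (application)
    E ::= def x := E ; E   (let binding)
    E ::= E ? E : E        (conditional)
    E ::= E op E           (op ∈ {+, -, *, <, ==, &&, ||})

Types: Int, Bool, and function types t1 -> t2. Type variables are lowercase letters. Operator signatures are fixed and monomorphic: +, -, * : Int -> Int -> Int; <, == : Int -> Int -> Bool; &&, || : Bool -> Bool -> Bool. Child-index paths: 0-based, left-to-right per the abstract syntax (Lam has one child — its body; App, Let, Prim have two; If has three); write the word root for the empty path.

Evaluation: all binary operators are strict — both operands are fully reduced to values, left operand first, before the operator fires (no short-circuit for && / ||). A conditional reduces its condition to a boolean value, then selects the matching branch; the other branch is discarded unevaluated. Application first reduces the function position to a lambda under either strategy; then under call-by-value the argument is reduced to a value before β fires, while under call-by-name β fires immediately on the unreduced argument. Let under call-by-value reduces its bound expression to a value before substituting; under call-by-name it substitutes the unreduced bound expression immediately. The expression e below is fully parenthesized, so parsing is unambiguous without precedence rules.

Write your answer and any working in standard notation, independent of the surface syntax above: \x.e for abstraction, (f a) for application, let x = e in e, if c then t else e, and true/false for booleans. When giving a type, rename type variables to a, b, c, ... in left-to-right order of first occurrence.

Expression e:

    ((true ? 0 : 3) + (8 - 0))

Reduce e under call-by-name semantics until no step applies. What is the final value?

Working:
step 0: ((if true then 0 else 3) + (8 - 0))
step 1: [if@0] (0 + (8 - 0))
step 2: [delta@1] (0 + 8)
step 3: [delta@root] 8

Answer: 8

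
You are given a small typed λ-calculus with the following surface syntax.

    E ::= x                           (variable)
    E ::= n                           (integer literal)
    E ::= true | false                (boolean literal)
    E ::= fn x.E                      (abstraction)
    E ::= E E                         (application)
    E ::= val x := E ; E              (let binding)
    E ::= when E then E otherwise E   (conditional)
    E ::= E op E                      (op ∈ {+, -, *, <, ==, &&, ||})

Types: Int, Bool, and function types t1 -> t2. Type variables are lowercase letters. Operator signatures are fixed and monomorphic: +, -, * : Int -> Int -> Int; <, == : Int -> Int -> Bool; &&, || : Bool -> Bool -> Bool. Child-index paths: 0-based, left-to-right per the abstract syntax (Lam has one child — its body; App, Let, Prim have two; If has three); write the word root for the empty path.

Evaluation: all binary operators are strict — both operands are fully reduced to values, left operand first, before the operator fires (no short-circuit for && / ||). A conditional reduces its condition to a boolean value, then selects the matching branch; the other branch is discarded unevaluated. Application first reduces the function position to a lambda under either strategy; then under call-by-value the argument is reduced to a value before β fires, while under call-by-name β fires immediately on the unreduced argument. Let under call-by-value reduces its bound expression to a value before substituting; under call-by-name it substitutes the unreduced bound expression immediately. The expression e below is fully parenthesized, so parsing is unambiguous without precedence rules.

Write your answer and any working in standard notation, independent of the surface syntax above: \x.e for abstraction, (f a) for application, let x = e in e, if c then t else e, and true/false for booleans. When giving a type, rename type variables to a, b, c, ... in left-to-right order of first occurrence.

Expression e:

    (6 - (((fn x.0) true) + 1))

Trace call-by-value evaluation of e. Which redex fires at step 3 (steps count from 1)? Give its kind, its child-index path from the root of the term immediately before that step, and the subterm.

Answer: delta at root : (6 - 1)

Working:
step 0: (6 - (((\x.0) true) + 1))
step 1: [beta@1.0] (6 - (0 + 1))
step 2: [delta@1] (6 - 1)
step 3: [delta@root] 5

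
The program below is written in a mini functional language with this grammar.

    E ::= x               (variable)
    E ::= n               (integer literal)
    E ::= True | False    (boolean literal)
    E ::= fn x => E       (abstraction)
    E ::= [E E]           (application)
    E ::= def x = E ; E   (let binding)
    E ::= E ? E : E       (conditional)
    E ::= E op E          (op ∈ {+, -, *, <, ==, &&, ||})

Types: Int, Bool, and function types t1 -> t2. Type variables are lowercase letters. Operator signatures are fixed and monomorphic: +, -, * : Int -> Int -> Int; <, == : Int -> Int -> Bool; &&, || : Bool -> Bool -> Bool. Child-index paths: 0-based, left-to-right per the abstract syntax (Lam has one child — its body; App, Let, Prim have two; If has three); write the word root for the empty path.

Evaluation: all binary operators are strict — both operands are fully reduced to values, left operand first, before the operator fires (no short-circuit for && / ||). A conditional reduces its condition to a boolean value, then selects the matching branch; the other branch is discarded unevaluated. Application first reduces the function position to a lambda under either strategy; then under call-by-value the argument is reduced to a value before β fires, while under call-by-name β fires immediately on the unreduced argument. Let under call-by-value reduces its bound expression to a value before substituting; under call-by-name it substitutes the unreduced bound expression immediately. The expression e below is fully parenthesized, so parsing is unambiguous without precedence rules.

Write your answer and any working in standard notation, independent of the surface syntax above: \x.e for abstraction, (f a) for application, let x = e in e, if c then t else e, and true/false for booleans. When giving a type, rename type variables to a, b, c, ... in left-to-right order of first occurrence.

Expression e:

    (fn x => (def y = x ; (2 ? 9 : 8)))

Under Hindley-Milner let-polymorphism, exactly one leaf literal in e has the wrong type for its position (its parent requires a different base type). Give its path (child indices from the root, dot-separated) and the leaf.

Answer: 0.1.0 : 2

Derivation:
x : a
let y : a
  unify Int ~ Bool
  FAIL: mismatch Int ~ Bool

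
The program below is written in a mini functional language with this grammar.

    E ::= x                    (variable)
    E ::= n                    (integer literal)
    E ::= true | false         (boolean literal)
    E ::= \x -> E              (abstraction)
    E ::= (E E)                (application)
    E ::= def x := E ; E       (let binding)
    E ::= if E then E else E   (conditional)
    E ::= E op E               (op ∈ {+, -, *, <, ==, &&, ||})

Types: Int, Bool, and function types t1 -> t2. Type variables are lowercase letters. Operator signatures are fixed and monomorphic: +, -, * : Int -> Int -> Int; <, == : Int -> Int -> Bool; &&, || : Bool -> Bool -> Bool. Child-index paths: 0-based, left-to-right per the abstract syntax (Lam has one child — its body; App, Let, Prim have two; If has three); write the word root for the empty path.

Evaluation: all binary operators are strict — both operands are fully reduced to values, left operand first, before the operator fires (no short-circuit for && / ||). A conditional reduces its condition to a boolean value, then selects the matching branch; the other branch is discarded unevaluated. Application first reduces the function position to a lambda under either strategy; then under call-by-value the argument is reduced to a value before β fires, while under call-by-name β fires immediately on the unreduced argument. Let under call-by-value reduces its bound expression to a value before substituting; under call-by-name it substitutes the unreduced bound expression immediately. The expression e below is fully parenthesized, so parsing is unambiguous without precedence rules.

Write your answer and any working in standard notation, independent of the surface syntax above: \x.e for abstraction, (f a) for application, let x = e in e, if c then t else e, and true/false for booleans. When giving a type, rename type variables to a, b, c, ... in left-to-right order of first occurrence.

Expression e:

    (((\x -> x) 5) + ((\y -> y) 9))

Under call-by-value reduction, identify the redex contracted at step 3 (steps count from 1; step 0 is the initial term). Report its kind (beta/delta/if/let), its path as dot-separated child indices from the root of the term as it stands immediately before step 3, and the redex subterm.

Trace:
step 0: (((\x.x) 5) + ((\y.y) 9))
step 1: [beta@0] (5 + ((\y.y) 9))
step 2: [beta@1] (5 + 9)
step 3: [delta@root] 14

Answer: delta at root : (5 + 9)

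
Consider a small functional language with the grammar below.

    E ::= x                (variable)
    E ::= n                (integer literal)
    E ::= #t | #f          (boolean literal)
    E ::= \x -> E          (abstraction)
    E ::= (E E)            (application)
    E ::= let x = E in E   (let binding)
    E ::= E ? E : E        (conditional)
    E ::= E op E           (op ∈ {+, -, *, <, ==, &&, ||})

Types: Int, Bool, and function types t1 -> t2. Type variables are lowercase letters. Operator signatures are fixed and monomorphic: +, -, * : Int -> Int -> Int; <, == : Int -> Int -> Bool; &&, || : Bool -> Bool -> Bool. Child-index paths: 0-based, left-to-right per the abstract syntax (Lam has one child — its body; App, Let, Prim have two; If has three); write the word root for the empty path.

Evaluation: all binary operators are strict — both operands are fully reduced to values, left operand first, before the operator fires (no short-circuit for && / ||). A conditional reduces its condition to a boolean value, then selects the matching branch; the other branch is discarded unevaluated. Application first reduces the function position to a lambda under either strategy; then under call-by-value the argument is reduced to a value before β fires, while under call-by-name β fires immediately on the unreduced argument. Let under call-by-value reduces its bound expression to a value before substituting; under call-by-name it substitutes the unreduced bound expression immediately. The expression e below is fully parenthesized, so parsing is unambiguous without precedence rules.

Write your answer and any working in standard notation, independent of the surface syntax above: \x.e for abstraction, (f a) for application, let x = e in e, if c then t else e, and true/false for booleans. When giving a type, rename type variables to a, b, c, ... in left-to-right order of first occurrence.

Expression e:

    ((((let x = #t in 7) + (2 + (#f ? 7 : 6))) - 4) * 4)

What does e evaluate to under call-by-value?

Working:
step 0: ((((let x = true in 7) + (2 + (if false then 7 else 6))) - 4) * 4)
step 1: [let@0.0.0] (((7 + (2 + (if false then 7 else 6))) - 4) * 4)
step 2: [if@0.0.1.1] (((7 + (2 + 6)) - 4) * 4)
step 3: [delta@0.0.1] (((7 + 8) - 4) * 4)
step 4: [delta@0.0] ((15 - 4) * 4)
step 5: [delta@0] (11 * 4)
step 6: [delta@root] 44

Answer: 44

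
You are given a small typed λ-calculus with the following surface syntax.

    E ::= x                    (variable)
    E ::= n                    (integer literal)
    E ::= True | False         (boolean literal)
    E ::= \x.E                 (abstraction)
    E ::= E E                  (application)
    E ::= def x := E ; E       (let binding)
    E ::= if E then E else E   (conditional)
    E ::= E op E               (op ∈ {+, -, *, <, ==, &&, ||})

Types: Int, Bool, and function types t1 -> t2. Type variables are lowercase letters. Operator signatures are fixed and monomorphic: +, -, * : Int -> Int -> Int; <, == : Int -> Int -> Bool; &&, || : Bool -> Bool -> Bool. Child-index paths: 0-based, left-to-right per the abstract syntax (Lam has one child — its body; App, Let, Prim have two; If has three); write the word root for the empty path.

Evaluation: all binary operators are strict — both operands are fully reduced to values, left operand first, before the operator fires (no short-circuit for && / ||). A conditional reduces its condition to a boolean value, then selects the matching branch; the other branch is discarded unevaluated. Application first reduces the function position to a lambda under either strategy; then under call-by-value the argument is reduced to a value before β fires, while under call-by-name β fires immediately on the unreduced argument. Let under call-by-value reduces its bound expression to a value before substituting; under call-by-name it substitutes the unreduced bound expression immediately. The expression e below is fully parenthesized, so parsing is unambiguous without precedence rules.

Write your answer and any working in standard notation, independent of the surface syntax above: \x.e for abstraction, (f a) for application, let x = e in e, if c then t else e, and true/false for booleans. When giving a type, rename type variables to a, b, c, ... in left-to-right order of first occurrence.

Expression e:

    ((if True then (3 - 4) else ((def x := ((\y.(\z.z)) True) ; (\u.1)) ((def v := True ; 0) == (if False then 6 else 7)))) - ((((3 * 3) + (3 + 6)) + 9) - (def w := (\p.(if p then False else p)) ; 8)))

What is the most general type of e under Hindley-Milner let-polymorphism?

Trace:
  unify Bool ~ Bool
  unify Int ~ Int
  unify Int ~ Int
z : b
\z._ : b -> b
\y._ : a -> b -> b
  unify a -> b -> b ~ Bool -> c
  unify a ~ Bool
  unify b -> b ~ c
_ _ : b -> b
let x : forall. b -> b
\u._ : d -> Int
let v : Bool
  unify Int ~ Int
  unify Bool ~ Bool
  unify Int ~ Int
  unify Int ~ Int
  unify d -> Int ~ Bool -> e
  unify d ~ Bool
  unify Int ~ e
_ _ : Int
  unify Int ~ Int
  unify Int ~ Int
  unify Int ~ Int
  unify Int ~ Int
  unify Int ~ Int
  unify Int ~ Int
  unify Int ~ Int
  unify Int ~ Int
  unify Int ~ Int
  unify Int ~ Int
  unify Int ~ Int
p : f
  unify f ~ Bool
p : Bool
  unify Bool ~ Bool
\p._ : Bool -> Bool
let w : Bool -> Bool
  unify Int ~ Int
  unify Int ~ Int

Answer: Int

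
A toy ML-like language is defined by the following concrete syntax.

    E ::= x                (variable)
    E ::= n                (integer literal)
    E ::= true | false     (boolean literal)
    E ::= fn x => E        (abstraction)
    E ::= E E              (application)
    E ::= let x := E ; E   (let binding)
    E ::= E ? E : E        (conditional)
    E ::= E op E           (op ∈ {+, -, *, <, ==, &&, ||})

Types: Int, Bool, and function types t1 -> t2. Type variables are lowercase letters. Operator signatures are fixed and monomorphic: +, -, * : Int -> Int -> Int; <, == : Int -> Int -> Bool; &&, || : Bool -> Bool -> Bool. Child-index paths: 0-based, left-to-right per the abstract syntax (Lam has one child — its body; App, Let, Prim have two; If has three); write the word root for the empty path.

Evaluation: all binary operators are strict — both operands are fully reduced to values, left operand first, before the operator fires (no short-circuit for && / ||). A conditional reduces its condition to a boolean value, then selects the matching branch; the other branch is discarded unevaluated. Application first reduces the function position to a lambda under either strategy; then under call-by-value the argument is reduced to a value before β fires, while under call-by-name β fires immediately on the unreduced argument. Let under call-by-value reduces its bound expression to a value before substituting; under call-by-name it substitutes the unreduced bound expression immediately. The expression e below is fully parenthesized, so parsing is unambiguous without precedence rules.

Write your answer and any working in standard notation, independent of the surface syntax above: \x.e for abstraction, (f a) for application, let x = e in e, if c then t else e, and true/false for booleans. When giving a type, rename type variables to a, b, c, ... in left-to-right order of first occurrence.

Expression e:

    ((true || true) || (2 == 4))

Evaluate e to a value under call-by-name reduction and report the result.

Answer: true

Derivation:
step 0: ((true || true) || (2 == 4))
step 1: [delta@0] (true || (2 == 4))
step 2: [delta@1] (true || false)
step 3: [delta@root] true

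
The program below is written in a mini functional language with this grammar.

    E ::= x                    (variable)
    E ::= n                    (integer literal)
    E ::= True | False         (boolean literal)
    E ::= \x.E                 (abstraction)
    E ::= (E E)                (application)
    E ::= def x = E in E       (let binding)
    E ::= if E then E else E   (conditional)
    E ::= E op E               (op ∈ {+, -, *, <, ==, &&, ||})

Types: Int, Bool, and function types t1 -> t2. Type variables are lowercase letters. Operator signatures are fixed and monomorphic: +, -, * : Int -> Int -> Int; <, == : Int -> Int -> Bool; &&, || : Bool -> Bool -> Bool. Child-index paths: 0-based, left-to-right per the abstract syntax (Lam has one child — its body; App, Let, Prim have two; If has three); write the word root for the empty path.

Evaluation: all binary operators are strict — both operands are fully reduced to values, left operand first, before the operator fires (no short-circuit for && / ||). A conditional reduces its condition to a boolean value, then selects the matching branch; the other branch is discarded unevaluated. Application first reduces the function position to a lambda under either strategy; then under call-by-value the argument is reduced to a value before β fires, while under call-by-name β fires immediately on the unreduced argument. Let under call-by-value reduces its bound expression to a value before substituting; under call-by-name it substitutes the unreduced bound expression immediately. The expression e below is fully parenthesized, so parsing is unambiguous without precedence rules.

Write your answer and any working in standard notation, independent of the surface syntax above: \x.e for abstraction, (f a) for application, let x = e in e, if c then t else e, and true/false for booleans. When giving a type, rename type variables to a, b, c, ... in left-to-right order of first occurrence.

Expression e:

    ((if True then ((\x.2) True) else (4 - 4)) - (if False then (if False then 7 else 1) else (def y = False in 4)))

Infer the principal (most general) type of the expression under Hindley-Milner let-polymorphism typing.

Working:
  unify Bool ~ Bool
\x._ : a -> Int
  unify a -> Int ~ Bool -> b
  unify a ~ Bool
  unify Int ~ b
_ _ : Int
  unify Int ~ Int
  unify Int ~ Int
  unify Int ~ Int
  unify Int ~ Int
  unify Bool ~ Bool
  unify Bool ~ Bool
  unify Int ~ Int
let y : Bool
  unify Int ~ Int
  unify Int ~ Int

Answer: Int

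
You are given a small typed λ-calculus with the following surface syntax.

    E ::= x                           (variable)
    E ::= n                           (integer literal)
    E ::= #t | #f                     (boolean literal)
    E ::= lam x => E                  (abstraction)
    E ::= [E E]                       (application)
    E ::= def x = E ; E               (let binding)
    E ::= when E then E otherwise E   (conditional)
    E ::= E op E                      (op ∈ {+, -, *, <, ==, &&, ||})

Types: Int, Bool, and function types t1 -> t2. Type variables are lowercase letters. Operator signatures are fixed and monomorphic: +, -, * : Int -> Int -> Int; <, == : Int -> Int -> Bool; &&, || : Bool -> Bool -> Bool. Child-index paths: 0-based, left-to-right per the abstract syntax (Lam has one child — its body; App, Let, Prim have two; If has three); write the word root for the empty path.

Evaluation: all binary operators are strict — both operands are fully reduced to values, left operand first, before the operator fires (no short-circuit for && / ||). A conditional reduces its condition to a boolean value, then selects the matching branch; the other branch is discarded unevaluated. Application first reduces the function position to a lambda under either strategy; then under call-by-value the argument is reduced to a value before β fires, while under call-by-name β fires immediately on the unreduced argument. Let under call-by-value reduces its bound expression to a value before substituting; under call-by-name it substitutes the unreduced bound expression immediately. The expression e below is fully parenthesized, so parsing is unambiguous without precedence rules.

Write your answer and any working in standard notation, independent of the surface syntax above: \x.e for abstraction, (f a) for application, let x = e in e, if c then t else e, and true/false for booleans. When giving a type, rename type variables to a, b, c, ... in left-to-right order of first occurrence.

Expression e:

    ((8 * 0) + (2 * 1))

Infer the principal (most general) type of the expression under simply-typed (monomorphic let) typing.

Working:
  unify Int ~ Int
  unify Int ~ Int
  unify Int ~ Int
  unify Int ~ Int
  unify Int ~ Int
  unify Int ~ Int

Answer: Int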